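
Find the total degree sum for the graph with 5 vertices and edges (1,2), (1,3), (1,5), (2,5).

Step 1: Count edges incident to each vertex:
  deg(1) = 3 (neighbors: 2, 3, 5)
  deg(2) = 2 (neighbors: 1, 5)
  deg(3) = 1 (neighbors: 1)
  deg(4) = 0 (neighbors: none)
  deg(5) = 2 (neighbors: 1, 2)

Step 2: Sum all degrees:
  3 + 2 + 1 + 0 + 2 = 8

Verification: sum of degrees = 2 * |E| = 2 * 4 = 8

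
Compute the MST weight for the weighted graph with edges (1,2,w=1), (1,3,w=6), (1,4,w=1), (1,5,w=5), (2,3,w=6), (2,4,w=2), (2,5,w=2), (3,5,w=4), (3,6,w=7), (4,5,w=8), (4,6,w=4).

Apply Kruskal's algorithm (sort edges by weight, add if no cycle):

Sorted edges by weight:
  (1,2) w=1
  (1,4) w=1
  (2,5) w=2
  (2,4) w=2
  (3,5) w=4
  (4,6) w=4
  (1,5) w=5
  (1,3) w=6
  (2,3) w=6
  (3,6) w=7
  (4,5) w=8

Add edge (1,2) w=1 -- no cycle. Running total: 1
Add edge (1,4) w=1 -- no cycle. Running total: 2
Add edge (2,5) w=2 -- no cycle. Running total: 4
Skip edge (2,4) w=2 -- would create cycle
Add edge (3,5) w=4 -- no cycle. Running total: 8
Add edge (4,6) w=4 -- no cycle. Running total: 12

MST edges: (1,2,w=1), (1,4,w=1), (2,5,w=2), (3,5,w=4), (4,6,w=4)
Total MST weight: 1 + 1 + 2 + 4 + 4 = 12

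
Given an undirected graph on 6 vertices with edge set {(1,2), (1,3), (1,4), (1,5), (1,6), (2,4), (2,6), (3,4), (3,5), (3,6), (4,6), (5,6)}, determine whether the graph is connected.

Step 1: Build adjacency list from edges:
  1: 2, 3, 4, 5, 6
  2: 1, 4, 6
  3: 1, 4, 5, 6
  4: 1, 2, 3, 6
  5: 1, 3, 6
  6: 1, 2, 3, 4, 5

Step 2: Run BFS/DFS from vertex 1:
  Visited: {1, 2, 3, 4, 5, 6}
  Reached 6 of 6 vertices

Step 3: All 6 vertices reached from vertex 1, so the graph is connected.
Answer: Yes, the graph is connected.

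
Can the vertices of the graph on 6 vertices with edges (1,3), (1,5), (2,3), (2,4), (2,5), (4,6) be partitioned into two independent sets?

Step 1: Attempt 2-coloring using BFS:
  Start at vertex 1, assign color 0
  Color vertex 3 with color 1 (neighbor of 1)
  Color vertex 5 with color 1 (neighbor of 1)
  Color vertex 2 with color 0 (neighbor of 3)
  Color vertex 4 with color 1 (neighbor of 2)
  Color vertex 6 with color 0 (neighbor of 4)

Step 2: 2-coloring succeeded. No conflicts found.
  Set A (color 0): {1, 2, 6}
  Set B (color 1): {3, 4, 5}

The graph is bipartite with partition {1, 2, 6}, {3, 4, 5}.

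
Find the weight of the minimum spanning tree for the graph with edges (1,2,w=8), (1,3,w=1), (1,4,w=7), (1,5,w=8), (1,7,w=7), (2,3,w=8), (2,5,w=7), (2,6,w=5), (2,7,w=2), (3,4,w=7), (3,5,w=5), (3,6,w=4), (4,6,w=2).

Apply Kruskal's algorithm (sort edges by weight, add if no cycle):

Sorted edges by weight:
  (1,3) w=1
  (2,7) w=2
  (4,6) w=2
  (3,6) w=4
  (2,6) w=5
  (3,5) w=5
  (1,7) w=7
  (1,4) w=7
  (2,5) w=7
  (3,4) w=7
  (1,2) w=8
  (1,5) w=8
  (2,3) w=8

Add edge (1,3) w=1 -- no cycle. Running total: 1
Add edge (2,7) w=2 -- no cycle. Running total: 3
Add edge (4,6) w=2 -- no cycle. Running total: 5
Add edge (3,6) w=4 -- no cycle. Running total: 9
Add edge (2,6) w=5 -- no cycle. Running total: 14
Add edge (3,5) w=5 -- no cycle. Running total: 19

MST edges: (1,3,w=1), (2,7,w=2), (4,6,w=2), (3,6,w=4), (2,6,w=5), (3,5,w=5)
Total MST weight: 1 + 2 + 2 + 4 + 5 + 5 = 19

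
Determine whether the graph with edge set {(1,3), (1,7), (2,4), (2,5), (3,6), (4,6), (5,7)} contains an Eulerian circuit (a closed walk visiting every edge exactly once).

Step 1: Find the degree of each vertex:
  deg(1) = 2
  deg(2) = 2
  deg(3) = 2
  deg(4) = 2
  deg(5) = 2
  deg(6) = 2
  deg(7) = 2

Step 2: Count vertices with odd degree:
  All vertices have even degree (0 odd-degree vertices)

Step 3: Apply Euler's theorem:
  - Eulerian circuit exists iff graph is connected and all vertices have even degree
  - Eulerian path exists iff graph is connected and has 0 or 2 odd-degree vertices

Graph is connected with 0 odd-degree vertices.
Both Eulerian circuit and Eulerian path exist.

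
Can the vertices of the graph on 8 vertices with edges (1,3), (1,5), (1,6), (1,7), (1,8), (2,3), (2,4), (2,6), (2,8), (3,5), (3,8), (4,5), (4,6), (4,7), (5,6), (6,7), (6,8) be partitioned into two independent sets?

Step 1: Attempt 2-coloring using BFS:
  Start at vertex 1, assign color 0
  Color vertex 3 with color 1 (neighbor of 1)
  Color vertex 5 with color 1 (neighbor of 1)
  Color vertex 6 with color 1 (neighbor of 1)
  Color vertex 7 with color 1 (neighbor of 1)
  Color vertex 8 with color 1 (neighbor of 1)
  Color vertex 2 with color 0 (neighbor of 3)

Step 2: Conflict found! Vertices 3 and 5 are adjacent but have the same color.
This means the graph contains an odd cycle.

The graph is NOT bipartite.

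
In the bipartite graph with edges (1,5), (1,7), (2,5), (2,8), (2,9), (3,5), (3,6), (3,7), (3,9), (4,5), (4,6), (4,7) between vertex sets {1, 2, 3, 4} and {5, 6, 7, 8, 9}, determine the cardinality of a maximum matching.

Step 1: List the neighbors of each left vertex:
  1: 5, 7
  2: 5, 8, 9
  3: 5, 6, 7, 9
  4: 5, 6, 7

Step 2: Greedily match left vertices, then look for augmenting paths:
  Match 1 -- 5
  Match 2 -- 8
  Match 3 -- 6
  Match 4 -- 7
  No augmenting path remains.

Step 3: Verify this is maximum:
  Matching size 4 = min(|L|, |R|) = min(4, 5), which is an upper bound, so this matching is maximum.

Maximum matching: {(1,5), (2,8), (3,6), (4,7)}
Size: 4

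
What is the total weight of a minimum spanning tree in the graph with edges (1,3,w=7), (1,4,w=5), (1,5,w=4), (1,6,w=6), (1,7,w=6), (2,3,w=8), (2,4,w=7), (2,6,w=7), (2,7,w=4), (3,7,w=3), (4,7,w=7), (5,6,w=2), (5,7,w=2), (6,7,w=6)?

Apply Kruskal's algorithm (sort edges by weight, add if no cycle):

Sorted edges by weight:
  (5,7) w=2
  (5,6) w=2
  (3,7) w=3
  (1,5) w=4
  (2,7) w=4
  (1,4) w=5
  (1,7) w=6
  (1,6) w=6
  (6,7) w=6
  (1,3) w=7
  (2,4) w=7
  (2,6) w=7
  (4,7) w=7
  (2,3) w=8

Add edge (5,7) w=2 -- no cycle. Running total: 2
Add edge (5,6) w=2 -- no cycle. Running total: 4
Add edge (3,7) w=3 -- no cycle. Running total: 7
Add edge (1,5) w=4 -- no cycle. Running total: 11
Add edge (2,7) w=4 -- no cycle. Running total: 15
Add edge (1,4) w=5 -- no cycle. Running total: 20

MST edges: (5,7,w=2), (5,6,w=2), (3,7,w=3), (1,5,w=4), (2,7,w=4), (1,4,w=5)
Total MST weight: 2 + 2 + 3 + 4 + 4 + 5 = 20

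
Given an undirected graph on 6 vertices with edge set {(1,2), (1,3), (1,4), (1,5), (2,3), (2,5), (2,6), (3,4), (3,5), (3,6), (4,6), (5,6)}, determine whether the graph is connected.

Step 1: Build adjacency list from edges:
  1: 2, 3, 4, 5
  2: 1, 3, 5, 6
  3: 1, 2, 4, 5, 6
  4: 1, 3, 6
  5: 1, 2, 3, 6
  6: 2, 3, 4, 5

Step 2: Run BFS/DFS from vertex 1:
  Visited: {1, 2, 3, 4, 5, 6}
  Reached 6 of 6 vertices

Step 3: All 6 vertices reached from vertex 1, so the graph is connected.
Answer: Yes, the graph is connected.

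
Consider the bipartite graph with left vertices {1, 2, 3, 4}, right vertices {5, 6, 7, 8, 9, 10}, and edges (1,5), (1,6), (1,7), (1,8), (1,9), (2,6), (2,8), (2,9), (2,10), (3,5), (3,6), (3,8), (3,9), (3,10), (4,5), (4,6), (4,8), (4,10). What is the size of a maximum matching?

Step 1: List the neighbors of each left vertex:
  1: 5, 6, 7, 8, 9
  2: 6, 8, 9, 10
  3: 5, 6, 8, 9, 10
  4: 5, 6, 8, 10

Step 2: Greedily match left vertices, then look for augmenting paths:
  Match 1 -- 5
  Match 2 -- 6
  Match 3 -- 8
  Match 4 -- 10
  No augmenting path remains.

Step 3: Verify this is maximum:
  Matching size 4 = min(|L|, |R|) = min(4, 6), which is an upper bound, so this matching is maximum.

Maximum matching: {(1,5), (2,6), (3,8), (4,10)}
Size: 4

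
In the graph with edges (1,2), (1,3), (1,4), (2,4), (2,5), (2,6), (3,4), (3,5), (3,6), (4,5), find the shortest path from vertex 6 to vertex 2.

Step 1: Build adjacency list:
  1: 2, 3, 4
  2: 1, 4, 5, 6
  3: 1, 4, 5, 6
  4: 1, 2, 3, 5
  5: 2, 3, 4
  6: 2, 3

Step 2: BFS from vertex 6 to find shortest path to 2:
  vertex 2 reached at distance 1

Step 3: Shortest path: 6 -> 2
Path length: 1 edge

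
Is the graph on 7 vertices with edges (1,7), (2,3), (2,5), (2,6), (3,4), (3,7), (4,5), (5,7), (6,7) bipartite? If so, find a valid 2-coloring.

Step 1: Attempt 2-coloring using BFS:
  Start at vertex 1, assign color 0
  Color vertex 7 with color 1 (neighbor of 1)
  Color vertex 3 with color 0 (neighbor of 7)
  Color vertex 5 with color 0 (neighbor of 7)
  Color vertex 6 with color 0 (neighbor of 7)
  Color vertex 2 with color 1 (neighbor of 3)
  Color vertex 4 with color 1 (neighbor of 3)

Step 2: 2-coloring succeeded. No conflicts found.
  Set A (color 0): {1, 3, 5, 6}
  Set B (color 1): {2, 4, 7}

The graph is bipartite with partition {1, 3, 5, 6}, {2, 4, 7}.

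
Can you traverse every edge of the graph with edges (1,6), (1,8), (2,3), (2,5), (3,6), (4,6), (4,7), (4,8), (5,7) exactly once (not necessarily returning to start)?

Step 1: Find the degree of each vertex:
  deg(1) = 2
  deg(2) = 2
  deg(3) = 2
  deg(4) = 3
  deg(5) = 2
  deg(6) = 3
  deg(7) = 2
  deg(8) = 2

Step 2: Count vertices with odd degree:
  Odd-degree vertices: 4, 6 (2 total)

Step 3: Apply Euler's theorem:
  - Eulerian circuit exists iff graph is connected and all vertices have even degree
  - Eulerian path exists iff graph is connected and has 0 or 2 odd-degree vertices

Graph is connected with exactly 2 odd-degree vertices (4, 6).
Eulerian path exists (starting and ending at the odd-degree vertices), but no Eulerian circuit.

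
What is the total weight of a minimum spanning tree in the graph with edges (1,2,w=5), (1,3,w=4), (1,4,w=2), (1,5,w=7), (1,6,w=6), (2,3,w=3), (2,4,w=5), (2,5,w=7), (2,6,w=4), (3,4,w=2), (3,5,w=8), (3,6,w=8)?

Apply Kruskal's algorithm (sort edges by weight, add if no cycle):

Sorted edges by weight:
  (1,4) w=2
  (3,4) w=2
  (2,3) w=3
  (1,3) w=4
  (2,6) w=4
  (1,2) w=5
  (2,4) w=5
  (1,6) w=6
  (1,5) w=7
  (2,5) w=7
  (3,5) w=8
  (3,6) w=8

Add edge (1,4) w=2 -- no cycle. Running total: 2
Add edge (3,4) w=2 -- no cycle. Running total: 4
Add edge (2,3) w=3 -- no cycle. Running total: 7
Skip edge (1,3) w=4 -- would create cycle
Add edge (2,6) w=4 -- no cycle. Running total: 11
Skip edge (1,2) w=5 -- would create cycle
Skip edge (2,4) w=5 -- would create cycle
Skip edge (1,6) w=6 -- would create cycle
Add edge (1,5) w=7 -- no cycle. Running total: 18

MST edges: (1,4,w=2), (3,4,w=2), (2,3,w=3), (2,6,w=4), (1,5,w=7)
Total MST weight: 2 + 2 + 3 + 4 + 7 = 18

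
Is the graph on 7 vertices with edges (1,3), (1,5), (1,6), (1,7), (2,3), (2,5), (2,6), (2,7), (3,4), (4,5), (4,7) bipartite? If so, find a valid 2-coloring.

Step 1: Attempt 2-coloring using BFS:
  Start at vertex 1, assign color 0
  Color vertex 3 with color 1 (neighbor of 1)
  Color vertex 5 with color 1 (neighbor of 1)
  Color vertex 6 with color 1 (neighbor of 1)
  Color vertex 7 with color 1 (neighbor of 1)
  Color vertex 2 with color 0 (neighbor of 3)
  Color vertex 4 with color 0 (neighbor of 3)

Step 2: 2-coloring succeeded. No conflicts found.
  Set A (color 0): {1, 2, 4}
  Set B (color 1): {3, 5, 6, 7}

The graph is bipartite with partition {1, 2, 4}, {3, 5, 6, 7}.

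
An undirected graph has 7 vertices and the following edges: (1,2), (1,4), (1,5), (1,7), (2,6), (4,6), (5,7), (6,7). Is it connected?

Step 1: Build adjacency list from edges:
  1: 2, 4, 5, 7
  2: 1, 6
  3: (none)
  4: 1, 6
  5: 1, 7
  6: 2, 4, 7
  7: 1, 5, 6

Step 2: Run BFS/DFS from vertex 1:
  Visited: {1, 2, 4, 5, 7, 6}
  Reached 6 of 7 vertices

Step 3: Only 6 of 7 vertices reached. Graph is disconnected.
Connected components: {1, 2, 4, 5, 6, 7}, {3}
Answer: No, the graph is not connected (2 components).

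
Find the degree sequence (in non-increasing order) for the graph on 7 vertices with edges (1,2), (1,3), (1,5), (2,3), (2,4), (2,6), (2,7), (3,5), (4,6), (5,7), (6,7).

Step 1: Count edges incident to each vertex:
  deg(1) = 3 (neighbors: 2, 3, 5)
  deg(2) = 5 (neighbors: 1, 3, 4, 6, 7)
  deg(3) = 3 (neighbors: 1, 2, 5)
  deg(4) = 2 (neighbors: 2, 6)
  deg(5) = 3 (neighbors: 1, 3, 7)
  deg(6) = 3 (neighbors: 2, 4, 7)
  deg(7) = 3 (neighbors: 2, 5, 6)

Step 2: Sort degrees in non-increasing order:
  Degrees: [3, 5, 3, 2, 3, 3, 3] -> sorted: [5, 3, 3, 3, 3, 3, 2]

Degree sequence: [5, 3, 3, 3, 3, 3, 2]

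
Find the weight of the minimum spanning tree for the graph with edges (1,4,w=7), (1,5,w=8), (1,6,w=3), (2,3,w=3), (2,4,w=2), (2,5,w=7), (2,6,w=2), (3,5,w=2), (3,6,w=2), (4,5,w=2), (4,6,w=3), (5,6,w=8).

Apply Kruskal's algorithm (sort edges by weight, add if no cycle):

Sorted edges by weight:
  (2,4) w=2
  (2,6) w=2
  (3,5) w=2
  (3,6) w=2
  (4,5) w=2
  (1,6) w=3
  (2,3) w=3
  (4,6) w=3
  (1,4) w=7
  (2,5) w=7
  (1,5) w=8
  (5,6) w=8

Add edge (2,4) w=2 -- no cycle. Running total: 2
Add edge (2,6) w=2 -- no cycle. Running total: 4
Add edge (3,5) w=2 -- no cycle. Running total: 6
Add edge (3,6) w=2 -- no cycle. Running total: 8
Skip edge (4,5) w=2 -- would create cycle
Add edge (1,6) w=3 -- no cycle. Running total: 11

MST edges: (2,4,w=2), (2,6,w=2), (3,5,w=2), (3,6,w=2), (1,6,w=3)
Total MST weight: 2 + 2 + 2 + 2 + 3 = 11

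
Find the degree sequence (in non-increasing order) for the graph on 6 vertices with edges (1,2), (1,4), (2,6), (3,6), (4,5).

Step 1: Count edges incident to each vertex:
  deg(1) = 2 (neighbors: 2, 4)
  deg(2) = 2 (neighbors: 1, 6)
  deg(3) = 1 (neighbors: 6)
  deg(4) = 2 (neighbors: 1, 5)
  deg(5) = 1 (neighbors: 4)
  deg(6) = 2 (neighbors: 2, 3)

Step 2: Sort degrees in non-increasing order:
  Degrees: [2, 2, 1, 2, 1, 2] -> sorted: [2, 2, 2, 2, 1, 1]

Degree sequence: [2, 2, 2, 2, 1, 1]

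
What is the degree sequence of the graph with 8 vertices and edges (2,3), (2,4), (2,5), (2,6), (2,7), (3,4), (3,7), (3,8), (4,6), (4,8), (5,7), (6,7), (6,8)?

Step 1: Count edges incident to each vertex:
  deg(1) = 0 (neighbors: none)
  deg(2) = 5 (neighbors: 3, 4, 5, 6, 7)
  deg(3) = 4 (neighbors: 2, 4, 7, 8)
  deg(4) = 4 (neighbors: 2, 3, 6, 8)
  deg(5) = 2 (neighbors: 2, 7)
  deg(6) = 4 (neighbors: 2, 4, 7, 8)
  deg(7) = 4 (neighbors: 2, 3, 5, 6)
  deg(8) = 3 (neighbors: 3, 4, 6)

Step 2: Sort degrees in non-increasing order:
  Degrees: [0, 5, 4, 4, 2, 4, 4, 3] -> sorted: [5, 4, 4, 4, 4, 3, 2, 0]

Degree sequence: [5, 4, 4, 4, 4, 3, 2, 0]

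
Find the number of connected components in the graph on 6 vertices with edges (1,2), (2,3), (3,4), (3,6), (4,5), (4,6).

Step 1: Build adjacency list from edges:
  1: 2
  2: 1, 3
  3: 2, 4, 6
  4: 3, 5, 6
  5: 4
  6: 3, 4

Step 2: Run BFS/DFS from vertex 1:
  Visited: {1, 2, 3, 4, 6, 5}
  Reached 6 of 6 vertices

Step 3: All 6 vertices reached from vertex 1, so the graph is connected.
Number of connected components: 1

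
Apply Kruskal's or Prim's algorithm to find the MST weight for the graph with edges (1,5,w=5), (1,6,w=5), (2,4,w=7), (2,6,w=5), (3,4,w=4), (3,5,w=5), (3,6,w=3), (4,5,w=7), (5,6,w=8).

Apply Kruskal's algorithm (sort edges by weight, add if no cycle):

Sorted edges by weight:
  (3,6) w=3
  (3,4) w=4
  (1,6) w=5
  (1,5) w=5
  (2,6) w=5
  (3,5) w=5
  (2,4) w=7
  (4,5) w=7
  (5,6) w=8

Add edge (3,6) w=3 -- no cycle. Running total: 3
Add edge (3,4) w=4 -- no cycle. Running total: 7
Add edge (1,6) w=5 -- no cycle. Running total: 12
Add edge (1,5) w=5 -- no cycle. Running total: 17
Add edge (2,6) w=5 -- no cycle. Running total: 22

MST edges: (3,6,w=3), (3,4,w=4), (1,6,w=5), (1,5,w=5), (2,6,w=5)
Total MST weight: 3 + 4 + 5 + 5 + 5 = 22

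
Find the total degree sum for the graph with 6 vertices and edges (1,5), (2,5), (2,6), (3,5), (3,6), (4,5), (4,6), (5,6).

Step 1: Count edges incident to each vertex:
  deg(1) = 1 (neighbors: 5)
  deg(2) = 2 (neighbors: 5, 6)
  deg(3) = 2 (neighbors: 5, 6)
  deg(4) = 2 (neighbors: 5, 6)
  deg(5) = 5 (neighbors: 1, 2, 3, 4, 6)
  deg(6) = 4 (neighbors: 2, 3, 4, 5)

Step 2: Sum all degrees:
  1 + 2 + 2 + 2 + 5 + 4 = 16

Verification: sum of degrees = 2 * |E| = 2 * 8 = 16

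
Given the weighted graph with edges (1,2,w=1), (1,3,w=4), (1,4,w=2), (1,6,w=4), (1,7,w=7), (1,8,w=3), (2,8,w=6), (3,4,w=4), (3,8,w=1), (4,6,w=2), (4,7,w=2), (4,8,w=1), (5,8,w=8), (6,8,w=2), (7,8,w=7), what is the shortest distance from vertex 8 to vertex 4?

Step 1: Build adjacency list with weights:
  1: 2(w=1), 3(w=4), 4(w=2), 6(w=4), 7(w=7), 8(w=3)
  2: 1(w=1), 8(w=6)
  3: 1(w=4), 4(w=4), 8(w=1)
  4: 1(w=2), 3(w=4), 6(w=2), 7(w=2), 8(w=1)
  5: 8(w=8)
  6: 1(w=4), 4(w=2), 8(w=2)
  7: 1(w=7), 4(w=2), 8(w=7)
  8: 1(w=3), 2(w=6), 3(w=1), 4(w=1), 5(w=8), 6(w=2), 7(w=7)

Step 2: Apply Dijkstra's algorithm from vertex 8:
  Visit vertex 8 (distance=0)
    Update dist[1] = 3
    Update dist[2] = 6
    Update dist[3] = 1
    Update dist[4] = 1
    Update dist[5] = 8
    Update dist[6] = 2
    Update dist[7] = 7
  Visit vertex 3 (distance=1)
  Visit vertex 4 (distance=1)
    Update dist[7] = 3

Step 3: Shortest path: 8 -> 4
Total weight: 1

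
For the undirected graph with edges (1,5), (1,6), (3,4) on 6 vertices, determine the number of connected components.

Step 1: Build adjacency list from edges:
  1: 5, 6
  2: (none)
  3: 4
  4: 3
  5: 1
  6: 1

Step 2: Run BFS/DFS from vertex 1:
  Visited: {1, 5, 6}
  Reached 3 of 6 vertices

Step 3: Only 3 of 6 vertices reached. Graph is disconnected.
Connected components: {1, 5, 6}, {2}, {3, 4}
Number of connected components: 3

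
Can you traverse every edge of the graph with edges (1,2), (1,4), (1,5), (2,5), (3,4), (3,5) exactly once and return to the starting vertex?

Step 1: Find the degree of each vertex:
  deg(1) = 3
  deg(2) = 2
  deg(3) = 2
  deg(4) = 2
  deg(5) = 3

Step 2: Count vertices with odd degree:
  Odd-degree vertices: 1, 5 (2 total)

Step 3: Apply Euler's theorem:
  - Eulerian circuit exists iff graph is connected and all vertices have even degree
  - Eulerian path exists iff graph is connected and has 0 or 2 odd-degree vertices

Graph is connected with exactly 2 odd-degree vertices (1, 5).
Eulerian path exists (starting and ending at the odd-degree vertices), but no Eulerian circuit.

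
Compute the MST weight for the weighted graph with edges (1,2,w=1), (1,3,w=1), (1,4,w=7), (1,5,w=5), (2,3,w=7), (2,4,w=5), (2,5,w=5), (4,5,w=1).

Apply Kruskal's algorithm (sort edges by weight, add if no cycle):

Sorted edges by weight:
  (1,2) w=1
  (1,3) w=1
  (4,5) w=1
  (1,5) w=5
  (2,4) w=5
  (2,5) w=5
  (1,4) w=7
  (2,3) w=7

Add edge (1,2) w=1 -- no cycle. Running total: 1
Add edge (1,3) w=1 -- no cycle. Running total: 2
Add edge (4,5) w=1 -- no cycle. Running total: 3
Add edge (1,5) w=5 -- no cycle. Running total: 8

MST edges: (1,2,w=1), (1,3,w=1), (4,5,w=1), (1,5,w=5)
Total MST weight: 1 + 1 + 1 + 5 = 8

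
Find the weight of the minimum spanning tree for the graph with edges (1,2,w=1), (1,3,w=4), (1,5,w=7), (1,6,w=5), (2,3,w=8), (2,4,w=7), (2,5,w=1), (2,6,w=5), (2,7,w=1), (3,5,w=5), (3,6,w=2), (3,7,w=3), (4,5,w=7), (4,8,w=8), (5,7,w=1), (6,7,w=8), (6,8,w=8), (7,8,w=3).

Apply Kruskal's algorithm (sort edges by weight, add if no cycle):

Sorted edges by weight:
  (1,2) w=1
  (2,7) w=1
  (2,5) w=1
  (5,7) w=1
  (3,6) w=2
  (3,7) w=3
  (7,8) w=3
  (1,3) w=4
  (1,6) w=5
  (2,6) w=5
  (3,5) w=5
  (1,5) w=7
  (2,4) w=7
  (4,5) w=7
  (2,3) w=8
  (4,8) w=8
  (6,8) w=8
  (6,7) w=8

Add edge (1,2) w=1 -- no cycle. Running total: 1
Add edge (2,7) w=1 -- no cycle. Running total: 2
Add edge (2,5) w=1 -- no cycle. Running total: 3
Skip edge (5,7) w=1 -- would create cycle
Add edge (3,6) w=2 -- no cycle. Running total: 5
Add edge (3,7) w=3 -- no cycle. Running total: 8
Add edge (7,8) w=3 -- no cycle. Running total: 11
Skip edge (1,3) w=4 -- would create cycle
Skip edge (1,6) w=5 -- would create cycle
Skip edge (2,6) w=5 -- would create cycle
Skip edge (3,5) w=5 -- would create cycle
Skip edge (1,5) w=7 -- would create cycle
Add edge (2,4) w=7 -- no cycle. Running total: 18

MST edges: (1,2,w=1), (2,7,w=1), (2,5,w=1), (3,6,w=2), (3,7,w=3), (7,8,w=3), (2,4,w=7)
Total MST weight: 1 + 1 + 1 + 2 + 3 + 3 + 7 = 18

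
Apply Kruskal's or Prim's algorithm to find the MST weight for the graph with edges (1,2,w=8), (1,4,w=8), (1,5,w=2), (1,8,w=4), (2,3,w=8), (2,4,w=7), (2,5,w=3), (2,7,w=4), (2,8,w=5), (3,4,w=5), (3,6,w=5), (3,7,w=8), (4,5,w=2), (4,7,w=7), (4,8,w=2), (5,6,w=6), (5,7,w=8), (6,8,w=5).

Apply Kruskal's algorithm (sort edges by weight, add if no cycle):

Sorted edges by weight:
  (1,5) w=2
  (4,5) w=2
  (4,8) w=2
  (2,5) w=3
  (1,8) w=4
  (2,7) w=4
  (2,8) w=5
  (3,4) w=5
  (3,6) w=5
  (6,8) w=5
  (5,6) w=6
  (2,4) w=7
  (4,7) w=7
  (1,2) w=8
  (1,4) w=8
  (2,3) w=8
  (3,7) w=8
  (5,7) w=8

Add edge (1,5) w=2 -- no cycle. Running total: 2
Add edge (4,5) w=2 -- no cycle. Running total: 4
Add edge (4,8) w=2 -- no cycle. Running total: 6
Add edge (2,5) w=3 -- no cycle. Running total: 9
Skip edge (1,8) w=4 -- would create cycle
Add edge (2,7) w=4 -- no cycle. Running total: 13
Skip edge (2,8) w=5 -- would create cycle
Add edge (3,4) w=5 -- no cycle. Running total: 18
Add edge (3,6) w=5 -- no cycle. Running total: 23

MST edges: (1,5,w=2), (4,5,w=2), (4,8,w=2), (2,5,w=3), (2,7,w=4), (3,4,w=5), (3,6,w=5)
Total MST weight: 2 + 2 + 2 + 3 + 4 + 5 + 5 = 23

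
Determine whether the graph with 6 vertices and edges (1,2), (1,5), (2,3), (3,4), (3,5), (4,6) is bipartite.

Step 1: Attempt 2-coloring using BFS:
  Start at vertex 1, assign color 0
  Color vertex 2 with color 1 (neighbor of 1)
  Color vertex 5 with color 1 (neighbor of 1)
  Color vertex 3 with color 0 (neighbor of 2)
  Color vertex 4 with color 1 (neighbor of 3)
  Color vertex 6 with color 0 (neighbor of 4)

Step 2: 2-coloring succeeded. No conflicts found.
  Set A (color 0): {1, 3, 6}
  Set B (color 1): {2, 4, 5}

The graph is bipartite with partition {1, 3, 6}, {2, 4, 5}.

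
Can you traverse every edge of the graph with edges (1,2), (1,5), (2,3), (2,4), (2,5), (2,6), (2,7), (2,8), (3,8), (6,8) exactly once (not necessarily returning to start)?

Step 1: Find the degree of each vertex:
  deg(1) = 2
  deg(2) = 7
  deg(3) = 2
  deg(4) = 1
  deg(5) = 2
  deg(6) = 2
  deg(7) = 1
  deg(8) = 3

Step 2: Count vertices with odd degree:
  Odd-degree vertices: 2, 4, 7, 8 (4 total)

Step 3: Apply Euler's theorem:
  - Eulerian circuit exists iff graph is connected and all vertices have even degree
  - Eulerian path exists iff graph is connected and has 0 or 2 odd-degree vertices

Graph has 4 odd-degree vertices (need 0 or 2).
Neither Eulerian path nor Eulerian circuit exists.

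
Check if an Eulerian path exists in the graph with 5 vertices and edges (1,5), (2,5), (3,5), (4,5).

Step 1: Find the degree of each vertex:
  deg(1) = 1
  deg(2) = 1
  deg(3) = 1
  deg(4) = 1
  deg(5) = 4

Step 2: Count vertices with odd degree:
  Odd-degree vertices: 1, 2, 3, 4 (4 total)

Step 3: Apply Euler's theorem:
  - Eulerian circuit exists iff graph is connected and all vertices have even degree
  - Eulerian path exists iff graph is connected and has 0 or 2 odd-degree vertices

Graph has 4 odd-degree vertices (need 0 or 2).
Neither Eulerian path nor Eulerian circuit exists.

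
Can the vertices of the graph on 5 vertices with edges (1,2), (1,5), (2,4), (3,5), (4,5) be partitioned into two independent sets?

Step 1: Attempt 2-coloring using BFS:
  Start at vertex 1, assign color 0
  Color vertex 2 with color 1 (neighbor of 1)
  Color vertex 5 with color 1 (neighbor of 1)
  Color vertex 4 with color 0 (neighbor of 2)
  Color vertex 3 with color 0 (neighbor of 5)

Step 2: 2-coloring succeeded. No conflicts found.
  Set A (color 0): {1, 3, 4}
  Set B (color 1): {2, 5}

The graph is bipartite with partition {1, 3, 4}, {2, 5}.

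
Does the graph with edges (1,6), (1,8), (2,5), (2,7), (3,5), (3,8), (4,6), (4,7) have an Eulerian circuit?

Step 1: Find the degree of each vertex:
  deg(1) = 2
  deg(2) = 2
  deg(3) = 2
  deg(4) = 2
  deg(5) = 2
  deg(6) = 2
  deg(7) = 2
  deg(8) = 2

Step 2: Count vertices with odd degree:
  All vertices have even degree (0 odd-degree vertices)

Step 3: Apply Euler's theorem:
  - Eulerian circuit exists iff graph is connected and all vertices have even degree
  - Eulerian path exists iff graph is connected and has 0 or 2 odd-degree vertices

Graph is connected with 0 odd-degree vertices.
Both Eulerian circuit and Eulerian path exist.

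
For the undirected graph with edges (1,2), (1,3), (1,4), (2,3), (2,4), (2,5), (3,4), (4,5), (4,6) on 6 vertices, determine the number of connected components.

Step 1: Build adjacency list from edges:
  1: 2, 3, 4
  2: 1, 3, 4, 5
  3: 1, 2, 4
  4: 1, 2, 3, 5, 6
  5: 2, 4
  6: 4

Step 2: Run BFS/DFS from vertex 1:
  Visited: {1, 2, 3, 4, 5, 6}
  Reached 6 of 6 vertices

Step 3: All 6 vertices reached from vertex 1, so the graph is connected.
Number of connected components: 1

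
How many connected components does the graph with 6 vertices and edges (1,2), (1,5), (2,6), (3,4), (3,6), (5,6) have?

Step 1: Build adjacency list from edges:
  1: 2, 5
  2: 1, 6
  3: 4, 6
  4: 3
  5: 1, 6
  6: 2, 3, 5

Step 2: Run BFS/DFS from vertex 1:
  Visited: {1, 2, 5, 6, 3, 4}
  Reached 6 of 6 vertices

Step 3: All 6 vertices reached from vertex 1, so the graph is connected.
Number of connected components: 1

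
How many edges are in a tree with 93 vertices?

A tree on n vertices always has exactly n - 1 edges.
For n = 93: edges = 93 - 1 = 92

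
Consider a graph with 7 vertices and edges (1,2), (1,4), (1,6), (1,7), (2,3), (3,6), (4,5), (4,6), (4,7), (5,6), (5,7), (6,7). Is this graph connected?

Step 1: Build adjacency list from edges:
  1: 2, 4, 6, 7
  2: 1, 3
  3: 2, 6
  4: 1, 5, 6, 7
  5: 4, 6, 7
  6: 1, 3, 4, 5, 7
  7: 1, 4, 5, 6

Step 2: Run BFS/DFS from vertex 1:
  Visited: {1, 2, 4, 6, 7, 3, 5}
  Reached 7 of 7 vertices

Step 3: All 7 vertices reached from vertex 1, so the graph is connected.
Answer: Yes, the graph is connected.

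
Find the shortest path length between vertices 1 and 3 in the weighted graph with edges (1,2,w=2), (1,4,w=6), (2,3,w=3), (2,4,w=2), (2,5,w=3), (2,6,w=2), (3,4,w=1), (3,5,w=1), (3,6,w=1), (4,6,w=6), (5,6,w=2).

Step 1: Build adjacency list with weights:
  1: 2(w=2), 4(w=6)
  2: 1(w=2), 3(w=3), 4(w=2), 5(w=3), 6(w=2)
  3: 2(w=3), 4(w=1), 5(w=1), 6(w=1)
  4: 1(w=6), 2(w=2), 3(w=1), 6(w=6)
  5: 2(w=3), 3(w=1), 6(w=2)
  6: 2(w=2), 3(w=1), 4(w=6), 5(w=2)

Step 2: Apply Dijkstra's algorithm from vertex 1:
  Visit vertex 1 (distance=0)
    Update dist[2] = 2
    Update dist[4] = 6
  Visit vertex 2 (distance=2)
    Update dist[3] = 5
    Update dist[4] = 4
    Update dist[5] = 5
    Update dist[6] = 4
  Visit vertex 4 (distance=4)
  Visit vertex 6 (distance=4)
  Visit vertex 3 (distance=5)

Step 3: Shortest path: 1 -> 2 -> 3
Total weight: 2 + 3 = 5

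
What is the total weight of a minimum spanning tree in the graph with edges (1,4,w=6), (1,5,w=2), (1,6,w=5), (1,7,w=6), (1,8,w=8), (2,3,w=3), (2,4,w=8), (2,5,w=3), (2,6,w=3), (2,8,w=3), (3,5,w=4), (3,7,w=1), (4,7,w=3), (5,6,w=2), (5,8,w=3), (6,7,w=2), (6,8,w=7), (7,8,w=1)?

Apply Kruskal's algorithm (sort edges by weight, add if no cycle):

Sorted edges by weight:
  (3,7) w=1
  (7,8) w=1
  (1,5) w=2
  (5,6) w=2
  (6,7) w=2
  (2,3) w=3
  (2,5) w=3
  (2,6) w=3
  (2,8) w=3
  (4,7) w=3
  (5,8) w=3
  (3,5) w=4
  (1,6) w=5
  (1,4) w=6
  (1,7) w=6
  (6,8) w=7
  (1,8) w=8
  (2,4) w=8

Add edge (3,7) w=1 -- no cycle. Running total: 1
Add edge (7,8) w=1 -- no cycle. Running total: 2
Add edge (1,5) w=2 -- no cycle. Running total: 4
Add edge (5,6) w=2 -- no cycle. Running total: 6
Add edge (6,7) w=2 -- no cycle. Running total: 8
Add edge (2,3) w=3 -- no cycle. Running total: 11
Skip edge (2,5) w=3 -- would create cycle
Skip edge (2,6) w=3 -- would create cycle
Skip edge (2,8) w=3 -- would create cycle
Add edge (4,7) w=3 -- no cycle. Running total: 14

MST edges: (3,7,w=1), (7,8,w=1), (1,5,w=2), (5,6,w=2), (6,7,w=2), (2,3,w=3), (4,7,w=3)
Total MST weight: 1 + 1 + 2 + 2 + 2 + 3 + 3 = 14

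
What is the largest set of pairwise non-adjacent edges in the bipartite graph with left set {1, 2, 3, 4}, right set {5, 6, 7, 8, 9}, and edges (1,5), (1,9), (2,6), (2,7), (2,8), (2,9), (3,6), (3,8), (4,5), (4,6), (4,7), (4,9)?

Step 1: List the neighbors of each left vertex:
  1: 5, 9
  2: 6, 7, 8, 9
  3: 6, 8
  4: 5, 6, 7, 9

Step 2: Greedily match left vertices, then look for augmenting paths:
  Match 1 -- 5
  Match 2 -- 6
  Match 3 -- 8
  Match 4 -- 7
  No augmenting path remains.

Step 3: Verify this is maximum:
  Matching size 4 = min(|L|, |R|) = min(4, 5), which is an upper bound, so this matching is maximum.

Maximum matching: {(1,5), (2,6), (3,8), (4,7)}
Size: 4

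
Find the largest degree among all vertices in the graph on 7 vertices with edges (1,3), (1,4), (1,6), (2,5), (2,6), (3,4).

Step 1: Count edges incident to each vertex:
  deg(1) = 3 (neighbors: 3, 4, 6)
  deg(2) = 2 (neighbors: 5, 6)
  deg(3) = 2 (neighbors: 1, 4)
  deg(4) = 2 (neighbors: 1, 3)
  deg(5) = 1 (neighbors: 2)
  deg(6) = 2 (neighbors: 1, 2)
  deg(7) = 0 (neighbors: none)

Step 2: Find maximum:
  max(3, 2, 2, 2, 1, 2, 0) = 3 (vertex 1)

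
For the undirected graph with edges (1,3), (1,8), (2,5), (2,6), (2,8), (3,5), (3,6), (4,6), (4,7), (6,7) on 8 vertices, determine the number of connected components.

Step 1: Build adjacency list from edges:
  1: 3, 8
  2: 5, 6, 8
  3: 1, 5, 6
  4: 6, 7
  5: 2, 3
  6: 2, 3, 4, 7
  7: 4, 6
  8: 1, 2

Step 2: Run BFS/DFS from vertex 1:
  Visited: {1, 3, 8, 5, 6, 2, 4, 7}
  Reached 8 of 8 vertices

Step 3: All 8 vertices reached from vertex 1, so the graph is connected.
Number of connected components: 1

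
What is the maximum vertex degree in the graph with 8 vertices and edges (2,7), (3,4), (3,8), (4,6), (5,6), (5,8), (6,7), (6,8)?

Step 1: Count edges incident to each vertex:
  deg(1) = 0 (neighbors: none)
  deg(2) = 1 (neighbors: 7)
  deg(3) = 2 (neighbors: 4, 8)
  deg(4) = 2 (neighbors: 3, 6)
  deg(5) = 2 (neighbors: 6, 8)
  deg(6) = 4 (neighbors: 4, 5, 7, 8)
  deg(7) = 2 (neighbors: 2, 6)
  deg(8) = 3 (neighbors: 3, 5, 6)

Step 2: Find maximum:
  max(0, 1, 2, 2, 2, 4, 2, 3) = 4 (vertex 6)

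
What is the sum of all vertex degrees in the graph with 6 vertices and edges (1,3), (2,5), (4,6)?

Step 1: Count edges incident to each vertex:
  deg(1) = 1 (neighbors: 3)
  deg(2) = 1 (neighbors: 5)
  deg(3) = 1 (neighbors: 1)
  deg(4) = 1 (neighbors: 6)
  deg(5) = 1 (neighbors: 2)
  deg(6) = 1 (neighbors: 4)

Step 2: Sum all degrees:
  1 + 1 + 1 + 1 + 1 + 1 = 6

Verification: sum of degrees = 2 * |E| = 2 * 3 = 6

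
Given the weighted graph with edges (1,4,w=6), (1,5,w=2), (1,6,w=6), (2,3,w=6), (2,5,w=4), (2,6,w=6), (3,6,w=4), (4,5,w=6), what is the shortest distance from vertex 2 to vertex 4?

Step 1: Build adjacency list with weights:
  1: 4(w=6), 5(w=2), 6(w=6)
  2: 3(w=6), 5(w=4), 6(w=6)
  3: 2(w=6), 6(w=4)
  4: 1(w=6), 5(w=6)
  5: 1(w=2), 2(w=4), 4(w=6)
  6: 1(w=6), 2(w=6), 3(w=4)

Step 2: Apply Dijkstra's algorithm from vertex 2:
  Visit vertex 2 (distance=0)
    Update dist[3] = 6
    Update dist[5] = 4
    Update dist[6] = 6
  Visit vertex 5 (distance=4)
    Update dist[1] = 6
    Update dist[4] = 10
  Visit vertex 1 (distance=6)
  Visit vertex 3 (distance=6)
  Visit vertex 6 (distance=6)
  Visit vertex 4 (distance=10)

Step 3: Shortest path: 2 -> 5 -> 4
Total weight: 4 + 6 = 10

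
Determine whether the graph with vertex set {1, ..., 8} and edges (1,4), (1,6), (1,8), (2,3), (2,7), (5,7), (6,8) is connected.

Step 1: Build adjacency list from edges:
  1: 4, 6, 8
  2: 3, 7
  3: 2
  4: 1
  5: 7
  6: 1, 8
  7: 2, 5
  8: 1, 6

Step 2: Run BFS/DFS from vertex 1:
  Visited: {1, 4, 6, 8}
  Reached 4 of 8 vertices

Step 3: Only 4 of 8 vertices reached. Graph is disconnected.
Connected components: {1, 4, 6, 8}, {2, 3, 5, 7}
Answer: No, the graph is not connected (2 components).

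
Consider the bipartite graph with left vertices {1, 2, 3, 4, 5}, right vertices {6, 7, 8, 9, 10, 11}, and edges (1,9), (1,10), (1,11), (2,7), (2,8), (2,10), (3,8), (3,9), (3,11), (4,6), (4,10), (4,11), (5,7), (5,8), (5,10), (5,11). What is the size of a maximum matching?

Step 1: List the neighbors of each left vertex:
  1: 9, 10, 11
  2: 7, 8, 10
  3: 8, 9, 11
  4: 6, 10, 11
  5: 7, 8, 10, 11

Step 2: Greedily match left vertices, then look for augmenting paths:
  Match 1 -- 9
  Match 2 -- 7
  Match 3 -- 8
  Match 4 -- 6
  Match 5 -- 10
  No augmenting path remains.

Step 3: Verify this is maximum:
  Matching size 5 = min(|L|, |R|) = min(5, 6), which is an upper bound, so this matching is maximum.

Maximum matching: {(1,9), (2,7), (3,8), (4,6), (5,10)}
Size: 5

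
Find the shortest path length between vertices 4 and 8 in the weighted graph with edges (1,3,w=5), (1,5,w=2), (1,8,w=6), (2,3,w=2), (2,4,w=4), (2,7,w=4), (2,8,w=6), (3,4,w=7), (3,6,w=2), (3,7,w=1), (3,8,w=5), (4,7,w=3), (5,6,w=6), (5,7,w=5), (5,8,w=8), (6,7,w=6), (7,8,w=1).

Step 1: Build adjacency list with weights:
  1: 3(w=5), 5(w=2), 8(w=6)
  2: 3(w=2), 4(w=4), 7(w=4), 8(w=6)
  3: 1(w=5), 2(w=2), 4(w=7), 6(w=2), 7(w=1), 8(w=5)
  4: 2(w=4), 3(w=7), 7(w=3)
  5: 1(w=2), 6(w=6), 7(w=5), 8(w=8)
  6: 3(w=2), 5(w=6), 7(w=6)
  7: 2(w=4), 3(w=1), 4(w=3), 5(w=5), 6(w=6), 8(w=1)
  8: 1(w=6), 2(w=6), 3(w=5), 5(w=8), 7(w=1)

Step 2: Apply Dijkstra's algorithm from vertex 4:
  Visit vertex 4 (distance=0)
    Update dist[2] = 4
    Update dist[3] = 7
    Update dist[7] = 3
  Visit vertex 7 (distance=3)
    Update dist[3] = 4
    Update dist[5] = 8
    Update dist[6] = 9
    Update dist[8] = 4
  Visit vertex 2 (distance=4)
  Visit vertex 3 (distance=4)
    Update dist[1] = 9
    Update dist[6] = 6
  Visit vertex 8 (distance=4)

Step 3: Shortest path: 4 -> 7 -> 8
Total weight: 3 + 1 = 4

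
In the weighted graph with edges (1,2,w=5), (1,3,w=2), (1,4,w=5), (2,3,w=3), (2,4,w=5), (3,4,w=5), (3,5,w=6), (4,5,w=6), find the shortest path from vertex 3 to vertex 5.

Step 1: Build adjacency list with weights:
  1: 2(w=5), 3(w=2), 4(w=5)
  2: 1(w=5), 3(w=3), 4(w=5)
  3: 1(w=2), 2(w=3), 4(w=5), 5(w=6)
  4: 1(w=5), 2(w=5), 3(w=5), 5(w=6)
  5: 3(w=6), 4(w=6)

Step 2: Apply Dijkstra's algorithm from vertex 3:
  Visit vertex 3 (distance=0)
    Update dist[1] = 2
    Update dist[2] = 3
    Update dist[4] = 5
    Update dist[5] = 6
  Visit vertex 1 (distance=2)
  Visit vertex 2 (distance=3)
  Visit vertex 4 (distance=5)
  Visit vertex 5 (distance=6)

Step 3: Shortest path: 3 -> 5
Total weight: 6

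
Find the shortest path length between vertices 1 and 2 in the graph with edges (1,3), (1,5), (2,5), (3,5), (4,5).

Step 1: Build adjacency list:
  1: 3, 5
  2: 5
  3: 1, 5
  4: 5
  5: 1, 2, 3, 4

Step 2: BFS from vertex 1 to find shortest path to 2:
  vertex 3 reached at distance 1
  vertex 5 reached at distance 1
  vertex 2 reached at distance 2

Step 3: Shortest path: 1 -> 5 -> 2
Path length: 2 edges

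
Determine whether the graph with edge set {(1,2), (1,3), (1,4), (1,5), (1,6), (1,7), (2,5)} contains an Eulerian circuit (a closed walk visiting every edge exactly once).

Step 1: Find the degree of each vertex:
  deg(1) = 6
  deg(2) = 2
  deg(3) = 1
  deg(4) = 1
  deg(5) = 2
  deg(6) = 1
  deg(7) = 1

Step 2: Count vertices with odd degree:
  Odd-degree vertices: 3, 4, 6, 7 (4 total)

Step 3: Apply Euler's theorem:
  - Eulerian circuit exists iff graph is connected and all vertices have even degree
  - Eulerian path exists iff graph is connected and has 0 or 2 odd-degree vertices

Graph has 4 odd-degree vertices (need 0 or 2).
Neither Eulerian path nor Eulerian circuit exists.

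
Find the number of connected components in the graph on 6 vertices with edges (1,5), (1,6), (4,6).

Step 1: Build adjacency list from edges:
  1: 5, 6
  2: (none)
  3: (none)
  4: 6
  5: 1
  6: 1, 4

Step 2: Run BFS/DFS from vertex 1:
  Visited: {1, 5, 6, 4}
  Reached 4 of 6 vertices

Step 3: Only 4 of 6 vertices reached. Graph is disconnected.
Connected components: {1, 4, 5, 6}, {2}, {3}
Number of connected components: 3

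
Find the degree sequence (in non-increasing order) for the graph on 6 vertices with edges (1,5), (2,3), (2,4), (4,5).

Step 1: Count edges incident to each vertex:
  deg(1) = 1 (neighbors: 5)
  deg(2) = 2 (neighbors: 3, 4)
  deg(3) = 1 (neighbors: 2)
  deg(4) = 2 (neighbors: 2, 5)
  deg(5) = 2 (neighbors: 1, 4)
  deg(6) = 0 (neighbors: none)

Step 2: Sort degrees in non-increasing order:
  Degrees: [1, 2, 1, 2, 2, 0] -> sorted: [2, 2, 2, 1, 1, 0]

Degree sequence: [2, 2, 2, 1, 1, 0]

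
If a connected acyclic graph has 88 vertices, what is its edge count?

A tree on n vertices always has exactly n - 1 edges.
For n = 88: edges = 88 - 1 = 87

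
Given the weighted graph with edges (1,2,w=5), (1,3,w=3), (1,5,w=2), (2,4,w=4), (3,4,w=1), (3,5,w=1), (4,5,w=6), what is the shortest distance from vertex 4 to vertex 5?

Step 1: Build adjacency list with weights:
  1: 2(w=5), 3(w=3), 5(w=2)
  2: 1(w=5), 4(w=4)
  3: 1(w=3), 4(w=1), 5(w=1)
  4: 2(w=4), 3(w=1), 5(w=6)
  5: 1(w=2), 3(w=1), 4(w=6)

Step 2: Apply Dijkstra's algorithm from vertex 4:
  Visit vertex 4 (distance=0)
    Update dist[2] = 4
    Update dist[3] = 1
    Update dist[5] = 6
  Visit vertex 3 (distance=1)
    Update dist[1] = 4
    Update dist[5] = 2
  Visit vertex 5 (distance=2)

Step 3: Shortest path: 4 -> 3 -> 5
Total weight: 1 + 1 = 2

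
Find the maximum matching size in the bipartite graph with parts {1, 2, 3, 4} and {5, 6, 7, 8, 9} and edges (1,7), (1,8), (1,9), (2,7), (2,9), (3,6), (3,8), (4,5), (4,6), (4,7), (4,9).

Step 1: List the neighbors of each left vertex:
  1: 7, 8, 9
  2: 7, 9
  3: 6, 8
  4: 5, 6, 7, 9

Step 2: Greedily match left vertices, then look for augmenting paths:
  Match 1 -- 7
  Match 2 -- 9
  Match 3 -- 6
  Match 4 -- 5
  No augmenting path remains.

Step 3: Verify this is maximum:
  Matching size 4 = min(|L|, |R|) = min(4, 5), which is an upper bound, so this matching is maximum.

Maximum matching: {(1,7), (2,9), (3,6), (4,5)}
Size: 4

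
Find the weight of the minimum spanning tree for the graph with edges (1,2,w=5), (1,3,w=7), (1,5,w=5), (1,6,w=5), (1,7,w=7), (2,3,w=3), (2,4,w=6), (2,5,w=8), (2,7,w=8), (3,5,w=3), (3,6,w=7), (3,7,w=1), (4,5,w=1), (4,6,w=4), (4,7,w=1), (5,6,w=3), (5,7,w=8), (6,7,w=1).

Apply Kruskal's algorithm (sort edges by weight, add if no cycle):

Sorted edges by weight:
  (3,7) w=1
  (4,5) w=1
  (4,7) w=1
  (6,7) w=1
  (2,3) w=3
  (3,5) w=3
  (5,6) w=3
  (4,6) w=4
  (1,5) w=5
  (1,2) w=5
  (1,6) w=5
  (2,4) w=6
  (1,3) w=7
  (1,7) w=7
  (3,6) w=7
  (2,5) w=8
  (2,7) w=8
  (5,7) w=8

Add edge (3,7) w=1 -- no cycle. Running total: 1
Add edge (4,5) w=1 -- no cycle. Running total: 2
Add edge (4,7) w=1 -- no cycle. Running total: 3
Add edge (6,7) w=1 -- no cycle. Running total: 4
Add edge (2,3) w=3 -- no cycle. Running total: 7
Skip edge (3,5) w=3 -- would create cycle
Skip edge (5,6) w=3 -- would create cycle
Skip edge (4,6) w=4 -- would create cycle
Add edge (1,5) w=5 -- no cycle. Running total: 12

MST edges: (3,7,w=1), (4,5,w=1), (4,7,w=1), (6,7,w=1), (2,3,w=3), (1,5,w=5)
Total MST weight: 1 + 1 + 1 + 1 + 3 + 5 = 12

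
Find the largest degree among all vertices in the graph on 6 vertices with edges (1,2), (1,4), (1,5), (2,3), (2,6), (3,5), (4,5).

Step 1: Count edges incident to each vertex:
  deg(1) = 3 (neighbors: 2, 4, 5)
  deg(2) = 3 (neighbors: 1, 3, 6)
  deg(3) = 2 (neighbors: 2, 5)
  deg(4) = 2 (neighbors: 1, 5)
  deg(5) = 3 (neighbors: 1, 3, 4)
  deg(6) = 1 (neighbors: 2)

Step 2: Find maximum:
  max(3, 3, 2, 2, 3, 1) = 3 (vertex 1)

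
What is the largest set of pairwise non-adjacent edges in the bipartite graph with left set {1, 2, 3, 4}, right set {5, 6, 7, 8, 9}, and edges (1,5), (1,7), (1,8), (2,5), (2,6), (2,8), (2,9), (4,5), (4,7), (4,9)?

Step 1: List the neighbors of each left vertex:
  1: 5, 7, 8
  2: 5, 6, 8, 9
  3: (none)
  4: 5, 7, 9

Step 2: Greedily match left vertices, then look for augmenting paths:
  Match 1 -- 5
  Match 2 -- 6
  Match 4 -- 7
  No augmenting path remains.

Step 3: Verify this is maximum:
  Matching has size 3. The vertex set {1, 2, 4} covers every edge and has size 3; any matching has at most one edge per cover vertex, so 3 is maximum (König's theorem).

Maximum matching: {(1,5), (2,6), (4,7)}
Size: 3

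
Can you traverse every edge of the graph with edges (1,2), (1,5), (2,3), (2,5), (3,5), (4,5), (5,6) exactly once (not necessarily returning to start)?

Step 1: Find the degree of each vertex:
  deg(1) = 2
  deg(2) = 3
  deg(3) = 2
  deg(4) = 1
  deg(5) = 5
  deg(6) = 1

Step 2: Count vertices with odd degree:
  Odd-degree vertices: 2, 4, 5, 6 (4 total)

Step 3: Apply Euler's theorem:
  - Eulerian circuit exists iff graph is connected and all vertices have even degree
  - Eulerian path exists iff graph is connected and has 0 or 2 odd-degree vertices

Graph has 4 odd-degree vertices (need 0 or 2).
Neither Eulerian path nor Eulerian circuit exists.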